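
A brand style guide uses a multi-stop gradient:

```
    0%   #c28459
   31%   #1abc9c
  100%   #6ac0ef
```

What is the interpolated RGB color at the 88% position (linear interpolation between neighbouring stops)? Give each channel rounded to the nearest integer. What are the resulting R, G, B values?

88% lies between the 31% and 100% stops, so the local fraction is t = (88 − 31)/(100 − 31) = 57/69 ≈ 0.8261.
#1abc9c → (26, 188, 156); #6ac0ef → (106, 192, 239).
R = 26 + 0.8261 × (106 − 26) = 92.088 → 92
G = 188 + 0.8261 × (192 − 188) = 191.304 → 191
B = 156 + 0.8261 × (239 − 156) = 224.566 → 225

(92, 191, 225)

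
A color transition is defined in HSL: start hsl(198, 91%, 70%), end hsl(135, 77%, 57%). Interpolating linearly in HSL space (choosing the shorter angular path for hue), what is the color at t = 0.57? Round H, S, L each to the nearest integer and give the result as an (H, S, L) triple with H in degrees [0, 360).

(162, 83, 63)

Hue arc: Δh = 135 − 198 = -63° (|Δh| ≤ 180, already the shorter path).
H = 198 + 0.57 × (-63) = 162.09 → 162°
S = 91 + 0.57 × (77 − 91) = 83.02 → 83%
L = 70 + 0.57 × (57 − 70) = 62.59 → 63%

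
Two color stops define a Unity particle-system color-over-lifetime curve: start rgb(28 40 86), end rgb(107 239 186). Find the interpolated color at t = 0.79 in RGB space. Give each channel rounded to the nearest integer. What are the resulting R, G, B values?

R = 28 + 0.79 × (107 − 28) = 28 + 0.79 × 79 = 90.41 → 90
G = 40 + 0.79 × (239 − 40) = 40 + 0.79 × 199 = 197.21 → 197
B = 86 + 0.79 × (186 − 86) = 86 + 0.79 × 100 = 165 → 165
So the blended color is (90, 197, 165), about #5ac5a5.

(90, 197, 165)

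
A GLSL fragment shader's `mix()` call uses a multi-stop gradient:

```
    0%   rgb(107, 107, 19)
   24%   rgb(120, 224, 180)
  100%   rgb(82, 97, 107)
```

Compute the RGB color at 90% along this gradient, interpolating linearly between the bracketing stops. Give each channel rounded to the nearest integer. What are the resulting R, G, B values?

(87, 114, 117)

90% lies between the 24% and 100% stops, so the local fraction is t = (90 − 24)/(100 − 24) = 66/76 ≈ 0.8684.
R = 120 + 0.8684 × (82 − 120) = 87.001 → 87
G = 224 + 0.8684 × (97 − 224) = 113.713 → 114
B = 180 + 0.8684 × (107 − 180) = 116.607 → 117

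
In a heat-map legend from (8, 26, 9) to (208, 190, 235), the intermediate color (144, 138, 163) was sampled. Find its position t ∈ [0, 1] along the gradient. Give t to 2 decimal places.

0.68

Invert the lerp on the B channel (largest span, 226): t = (163 − 9) / (235 − 9) = 154/226 = 0.68142.
Check on R: (144 − 8)/(208 − 8) = 0.68 ✓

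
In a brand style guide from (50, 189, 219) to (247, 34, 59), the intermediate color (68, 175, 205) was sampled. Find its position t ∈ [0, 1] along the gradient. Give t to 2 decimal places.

0.09

Invert the lerp on the R channel (largest span, 197): t = (68 − 50) / (247 − 50) = 18/197 = 0.091371.
Check on G: (175 − 189)/(34 − 189) = 0.09032 ✓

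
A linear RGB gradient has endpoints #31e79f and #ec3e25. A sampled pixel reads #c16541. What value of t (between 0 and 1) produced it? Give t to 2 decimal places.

0.77

Invert the lerp on the R channel (largest span, 187): t = (193 − 49) / (236 − 49) = 144/187 = 0.77005.
Check on G: (101 − 231)/(62 − 231) = 0.7692 ✓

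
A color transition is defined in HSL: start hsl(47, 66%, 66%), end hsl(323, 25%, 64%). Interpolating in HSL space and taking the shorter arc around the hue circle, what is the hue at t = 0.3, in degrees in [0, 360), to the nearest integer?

Hue: 323 − 47 = 276°, but |276| > 180 so the shorter arc goes the other way: Δh = 276 − 360 = -84°.
H = 47 + 0.3 × (-84) = 21.8 → 22°

22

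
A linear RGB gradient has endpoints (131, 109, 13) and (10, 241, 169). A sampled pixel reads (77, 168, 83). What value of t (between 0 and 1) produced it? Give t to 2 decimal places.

Invert the lerp on the B channel (largest span, 156): t = (83 − 13) / (169 − 13) = 70/156 = 0.44872.
Check on R: (77 − 131)/(10 − 131) = 0.4463 ✓

0.45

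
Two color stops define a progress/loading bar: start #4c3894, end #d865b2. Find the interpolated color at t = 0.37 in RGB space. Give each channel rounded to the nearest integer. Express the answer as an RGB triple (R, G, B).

(128, 73, 159)

#4c3894 → (76, 56, 148); #d865b2 → (216, 101, 178).
R = 76 + 0.37 × (216 − 76) = 76 + 0.37 × 140 = 127.8 → 128
G = 56 + 0.37 × (101 − 56) = 56 + 0.37 × 45 = 72.65 → 73
B = 148 + 0.37 × (178 − 148) = 148 + 0.37 × 30 = 159.1 → 159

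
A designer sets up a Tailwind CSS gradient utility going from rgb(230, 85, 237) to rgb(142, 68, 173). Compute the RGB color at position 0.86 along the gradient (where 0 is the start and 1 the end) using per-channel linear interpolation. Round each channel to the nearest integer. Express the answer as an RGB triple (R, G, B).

(154, 70, 182)

R = 230 + 0.86 × (142 − 230) = 230 + 0.86 × -88 = 154.32 → 154
G = 85 + 0.86 × (68 − 85) = 85 + 0.86 × -17 = 70.38 → 70
B = 237 + 0.86 × (173 − 237) = 237 + 0.86 × -64 = 181.96 → 182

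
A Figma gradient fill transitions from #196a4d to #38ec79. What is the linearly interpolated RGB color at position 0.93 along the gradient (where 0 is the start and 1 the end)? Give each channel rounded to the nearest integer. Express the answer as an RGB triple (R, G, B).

(54, 227, 118)

#196a4d → (25, 106, 77); #38ec79 → (56, 236, 121).
R = 25 + 0.93 × (56 − 25) = 25 + 0.93 × 31 = 53.83 → 54
G = 106 + 0.93 × (236 − 106) = 106 + 0.93 × 130 = 226.9 → 227
B = 77 + 0.93 × (121 − 77) = 77 + 0.93 × 44 = 117.92 → 118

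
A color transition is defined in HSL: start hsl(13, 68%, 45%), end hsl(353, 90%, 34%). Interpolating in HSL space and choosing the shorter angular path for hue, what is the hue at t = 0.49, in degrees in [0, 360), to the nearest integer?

Hue: 353 − 13 = 340°, but |340| > 180 so the shorter arc goes the other way: Δh = 340 − 360 = -20°.
H = 13 + 0.49 × (-20) = 3.2 → 3°

3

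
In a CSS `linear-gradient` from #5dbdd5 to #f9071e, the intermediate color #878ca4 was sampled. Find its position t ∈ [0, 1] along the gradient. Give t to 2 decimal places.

Invert the lerp on the B channel (largest span, 183): t = (164 − 213) / (30 − 213) = -49/-183 = 0.26776.
Check on R: (135 − 93)/(249 − 93) = 0.2692 ✓

0.27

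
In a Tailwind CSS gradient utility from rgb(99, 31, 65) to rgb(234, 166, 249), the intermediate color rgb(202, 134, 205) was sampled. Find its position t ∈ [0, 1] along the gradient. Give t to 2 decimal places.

Invert the lerp on the B channel (largest span, 184): t = (205 − 65) / (249 − 65) = 140/184 = 0.76087.
Check on R: (202 − 99)/(234 − 99) = 0.763 ✓

0.76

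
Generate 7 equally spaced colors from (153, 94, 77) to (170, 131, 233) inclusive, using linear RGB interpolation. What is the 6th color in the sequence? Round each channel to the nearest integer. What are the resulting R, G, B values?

With 7 swatches and endpoints inclusive, swatch 6 sits at t = (6 − 1)/(7 − 1) = 5/6 ≈ 0.8333.
R = 153 + 0.8333 × (170 − 153) = 167.166 → 167
G = 94 + 0.8333 × (131 − 94) = 124.832 → 125
B = 77 + 0.8333 × (233 − 77) = 206.995 → 207

(167, 125, 207)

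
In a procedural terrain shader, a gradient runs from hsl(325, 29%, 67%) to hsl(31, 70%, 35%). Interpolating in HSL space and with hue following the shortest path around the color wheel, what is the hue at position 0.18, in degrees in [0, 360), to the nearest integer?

Hue: 31 − 325 = -294°, but |-294| > 180 so the shorter arc goes the other way: Δh = -294 + 360 = 66°.
H = 325 + 0.18 × (66) = 336.88 → 337°

337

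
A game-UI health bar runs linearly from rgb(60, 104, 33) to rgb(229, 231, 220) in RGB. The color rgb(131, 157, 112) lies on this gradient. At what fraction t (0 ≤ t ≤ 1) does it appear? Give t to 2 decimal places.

0.42

Invert the lerp on the B channel (largest span, 187): t = (112 − 33) / (220 − 33) = 79/187 = 0.42246.
Check on R: (131 − 60)/(229 − 60) = 0.4201 ✓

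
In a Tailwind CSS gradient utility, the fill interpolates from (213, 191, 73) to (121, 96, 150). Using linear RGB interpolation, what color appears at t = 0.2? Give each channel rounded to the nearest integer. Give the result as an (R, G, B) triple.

R = 213 + 0.2 × (121 − 213) = 213 + 0.2 × -92 = 194.6 → 195
G = 191 + 0.2 × (96 − 191) = 191 + 0.2 × -95 = 172 → 172
B = 73 + 0.2 × (150 − 73) = 73 + 0.2 × 77 = 88.4 → 88
So the blended color is (195, 172, 88), about #c3ac58.

(195, 172, 88)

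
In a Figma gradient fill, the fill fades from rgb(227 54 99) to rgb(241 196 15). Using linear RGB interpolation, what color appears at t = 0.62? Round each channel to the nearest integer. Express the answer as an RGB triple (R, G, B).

R = 227 + 0.62 × (241 − 227) = 227 + 0.62 × 14 = 235.68 → 236
G = 54 + 0.62 × (196 − 54) = 54 + 0.62 × 142 = 142.04 → 142
B = 99 + 0.62 × (15 − 99) = 99 + 0.62 × -84 = 46.92 → 47
So the blended color is (236, 142, 47), about #ec8e2f.

(236, 142, 47)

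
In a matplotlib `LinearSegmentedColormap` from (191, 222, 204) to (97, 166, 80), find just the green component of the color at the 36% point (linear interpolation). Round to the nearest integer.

202

G = 222 + 0.36 × (166 − 222) = 201.84 → 202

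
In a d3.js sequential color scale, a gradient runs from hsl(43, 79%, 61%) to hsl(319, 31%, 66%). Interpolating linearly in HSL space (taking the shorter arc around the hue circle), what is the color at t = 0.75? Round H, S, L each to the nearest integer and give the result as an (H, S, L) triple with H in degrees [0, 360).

Hue: 319 − 43 = 276°, but |276| > 180 so the shorter arc goes the other way: Δh = 276 − 360 = -84°.
H = 43 + 0.75 × (-84) = -20 → -20 → -20 mod 360 = 340°
S = 79 + 0.75 × (31 − 79) = 43 → 43%
L = 61 + 0.75 × (66 − 61) = 64.75 → 65%

(340, 43, 65)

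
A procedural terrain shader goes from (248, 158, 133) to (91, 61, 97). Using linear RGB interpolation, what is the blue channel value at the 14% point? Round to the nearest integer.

128

B = 133 + 0.14 × (97 − 133) = 127.96 → 128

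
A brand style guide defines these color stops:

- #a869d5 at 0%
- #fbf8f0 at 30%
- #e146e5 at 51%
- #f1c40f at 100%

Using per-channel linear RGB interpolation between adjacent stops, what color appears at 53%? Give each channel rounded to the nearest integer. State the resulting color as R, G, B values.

(226, 75, 220)

53% lies between the 51% and 100% stops, so the local fraction is t = (53 − 51)/(100 − 51) = 2/49 ≈ 0.0408.
#e146e5 → (225, 70, 229); #f1c40f → (241, 196, 15).
R = 225 + 0.0408 × (241 − 225) = 225.653 → 226
G = 70 + 0.0408 × (196 − 70) = 75.141 → 75
B = 229 + 0.0408 × (15 − 229) = 220.269 → 220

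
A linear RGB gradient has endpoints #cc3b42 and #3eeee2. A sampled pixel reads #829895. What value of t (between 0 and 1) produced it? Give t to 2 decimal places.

0.52

Invert the lerp on the G channel (largest span, 179): t = (152 − 59) / (238 − 59) = 93/179 = 0.51955.
Check on R: (130 − 204)/(62 − 204) = 0.5211 ✓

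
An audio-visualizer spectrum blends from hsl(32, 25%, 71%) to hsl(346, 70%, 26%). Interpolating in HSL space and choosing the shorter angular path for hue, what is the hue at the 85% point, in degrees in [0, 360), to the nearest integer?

Hue: 346 − 32 = 314°, but |314| > 180 so the shorter arc goes the other way: Δh = 314 − 360 = -46°.
H = 32 + 0.85 × (-46) = -7.1 → -7 → -7 mod 360 = 353°

353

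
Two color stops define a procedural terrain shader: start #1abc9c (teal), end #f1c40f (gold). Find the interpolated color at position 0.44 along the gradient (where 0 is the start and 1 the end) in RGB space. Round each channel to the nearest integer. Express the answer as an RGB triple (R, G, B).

(121, 192, 94)

#1abc9c → (26, 188, 156); #f1c40f → (241, 196, 15).
R = 26 + 0.44 × (241 − 26) = 26 + 0.44 × 215 = 120.6 → 121
G = 188 + 0.44 × (196 − 188) = 188 + 0.44 × 8 = 191.52 → 192
B = 156 + 0.44 × (15 − 156) = 156 + 0.44 × -141 = 93.96 → 94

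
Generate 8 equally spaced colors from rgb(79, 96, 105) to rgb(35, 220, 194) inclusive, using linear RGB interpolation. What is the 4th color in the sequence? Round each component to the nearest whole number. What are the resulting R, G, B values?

(60, 149, 143)

With 8 swatches and endpoints inclusive, swatch 4 sits at t = (4 − 1)/(8 − 1) = 3/7 ≈ 0.4286.
R = 79 + 0.4286 × (35 − 79) = 60.142 → 60
G = 96 + 0.4286 × (220 − 96) = 149.146 → 149
B = 105 + 0.4286 × (194 − 105) = 143.145 → 143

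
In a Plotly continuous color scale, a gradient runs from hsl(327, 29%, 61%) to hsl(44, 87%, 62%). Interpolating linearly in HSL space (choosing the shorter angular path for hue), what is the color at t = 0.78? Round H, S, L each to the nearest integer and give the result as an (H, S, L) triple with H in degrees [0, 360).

Hue: 44 − 327 = -283°, but |-283| > 180 so the shorter arc goes the other way: Δh = -283 + 360 = 77°.
H = 327 + 0.78 × (77) = 387.06 → 387 → 387 mod 360 = 27°
S = 29 + 0.78 × (87 − 29) = 74.24 → 74%
L = 61 + 0.78 × (62 − 61) = 61.78 → 62%

(27, 74, 62)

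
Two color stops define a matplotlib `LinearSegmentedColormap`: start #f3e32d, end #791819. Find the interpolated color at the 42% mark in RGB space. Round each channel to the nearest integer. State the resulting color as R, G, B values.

(192, 142, 37)

#f3e32d → (243, 227, 45); #791819 → (121, 24, 25).
42% corresponds to t = 0.42.
R = 243 + 0.42 × (121 − 243) = 243 + 0.42 × -122 = 191.76 → 192
G = 227 + 0.42 × (24 − 227) = 227 + 0.42 × -203 = 141.74 → 142
B = 45 + 0.42 × (25 − 45) = 45 + 0.42 × -20 = 36.6 → 37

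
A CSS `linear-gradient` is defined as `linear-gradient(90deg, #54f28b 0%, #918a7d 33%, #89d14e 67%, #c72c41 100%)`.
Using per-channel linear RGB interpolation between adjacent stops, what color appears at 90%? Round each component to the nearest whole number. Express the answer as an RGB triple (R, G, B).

90% lies between the 67% and 100% stops, so the local fraction is t = (90 − 67)/(100 − 67) = 23/33 ≈ 0.697.
#89d14e → (137, 209, 78); #c72c41 → (199, 44, 65).
R = 137 + 0.697 × (199 − 137) = 180.214 → 180
G = 209 + 0.697 × (44 − 209) = 93.995 → 94
B = 78 + 0.697 × (65 − 78) = 68.939 → 69

(180, 94, 69)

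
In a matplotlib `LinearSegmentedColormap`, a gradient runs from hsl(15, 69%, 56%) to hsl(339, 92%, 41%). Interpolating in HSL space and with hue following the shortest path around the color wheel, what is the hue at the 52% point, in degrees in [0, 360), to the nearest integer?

Hue: 339 − 15 = 324°, but |324| > 180 so the shorter arc goes the other way: Δh = 324 − 360 = -36°.
H = 15 + 0.52 × (-36) = -3.72 → -4 → -4 mod 360 = 356°

356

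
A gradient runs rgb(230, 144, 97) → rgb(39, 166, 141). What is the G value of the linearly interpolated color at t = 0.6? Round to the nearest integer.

G = 144 + 0.6 × (166 − 144) = 157.2 → 157

157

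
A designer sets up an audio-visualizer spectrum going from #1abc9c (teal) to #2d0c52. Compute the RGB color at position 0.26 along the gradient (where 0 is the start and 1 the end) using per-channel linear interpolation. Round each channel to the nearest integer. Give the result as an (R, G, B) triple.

#1abc9c → (26, 188, 156); #2d0c52 → (45, 12, 82).
R = 26 + 0.26 × (45 − 26) = 26 + 0.26 × 19 = 30.94 → 31
G = 188 + 0.26 × (12 − 188) = 188 + 0.26 × -176 = 142.24 → 142
B = 156 + 0.26 × (82 − 156) = 156 + 0.26 × -74 = 136.76 → 137
So the blended color is (31, 142, 137), about #1f8e89.

(31, 142, 137)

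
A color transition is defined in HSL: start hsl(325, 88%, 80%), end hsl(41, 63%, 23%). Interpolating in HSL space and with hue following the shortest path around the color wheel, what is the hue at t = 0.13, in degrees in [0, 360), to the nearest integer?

Hue: 41 − 325 = -284°, but |-284| > 180 so the shorter arc goes the other way: Δh = -284 + 360 = 76°.
H = 325 + 0.13 × (76) = 334.88 → 335°

335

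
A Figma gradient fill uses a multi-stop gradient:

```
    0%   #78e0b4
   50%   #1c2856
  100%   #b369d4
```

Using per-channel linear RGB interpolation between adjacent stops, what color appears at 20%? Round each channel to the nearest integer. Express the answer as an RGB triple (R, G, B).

(83, 150, 142)

20% lies between the 0% and 50% stops, so the local fraction is t = (20 − 0)/(50 − 0) = 20/50 ≈ 0.4.
#78e0b4 → (120, 224, 180); #1c2856 → (28, 40, 86).
R = 120 + 0.4 × (28 − 120) = 83.2 → 83
G = 224 + 0.4 × (40 − 224) = 150.4 → 150
B = 180 + 0.4 × (86 − 180) = 142.4 → 142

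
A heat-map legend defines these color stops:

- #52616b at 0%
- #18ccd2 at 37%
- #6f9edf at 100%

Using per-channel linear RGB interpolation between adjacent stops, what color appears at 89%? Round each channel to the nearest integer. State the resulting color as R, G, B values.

89% lies between the 37% and 100% stops, so the local fraction is t = (89 − 37)/(100 − 37) = 52/63 ≈ 0.8254.
#18ccd2 → (24, 204, 210); #6f9edf → (111, 158, 223).
R = 24 + 0.8254 × (111 − 24) = 95.81 → 96
G = 204 + 0.8254 × (158 − 204) = 166.032 → 166
B = 210 + 0.8254 × (223 − 210) = 220.73 → 221

(96, 166, 221)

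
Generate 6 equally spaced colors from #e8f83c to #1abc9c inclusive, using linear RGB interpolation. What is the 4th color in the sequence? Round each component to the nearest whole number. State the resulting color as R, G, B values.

With 6 swatches and endpoints inclusive, swatch 4 sits at t = (4 − 1)/(6 − 1) = 3/5 ≈ 0.6.
#e8f83c → (232, 248, 60); #1abc9c → (26, 188, 156).
R = 232 + 0.6 × (26 − 232) = 108.4 → 108
G = 248 + 0.6 × (188 − 248) = 212 → 212
B = 60 + 0.6 × (156 − 60) = 117.6 → 118

(108, 212, 118)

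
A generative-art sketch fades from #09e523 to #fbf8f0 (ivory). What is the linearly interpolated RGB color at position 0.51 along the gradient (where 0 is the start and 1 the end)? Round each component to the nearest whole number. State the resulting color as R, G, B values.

#09e523 → (9, 229, 35); #fbf8f0 → (251, 248, 240).
R = 9 + 0.51 × (251 − 9) = 9 + 0.51 × 242 = 132.42 → 132
G = 229 + 0.51 × (248 − 229) = 229 + 0.51 × 19 = 238.69 → 239
B = 35 + 0.51 × (240 − 35) = 35 + 0.51 × 205 = 139.55 → 140

(132, 239, 140)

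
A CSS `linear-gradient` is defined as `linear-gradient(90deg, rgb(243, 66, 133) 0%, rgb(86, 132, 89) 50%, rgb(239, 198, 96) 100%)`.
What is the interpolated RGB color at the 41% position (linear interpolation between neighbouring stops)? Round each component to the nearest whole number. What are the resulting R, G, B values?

(114, 120, 97)

41% lies between the 0% and 50% stops, so the local fraction is t = (41 − 0)/(50 − 0) = 41/50 ≈ 0.82.
R = 243 + 0.82 × (86 − 243) = 114.26 → 114
G = 66 + 0.82 × (132 − 66) = 120.12 → 120
B = 133 + 0.82 × (89 − 133) = 96.92 → 97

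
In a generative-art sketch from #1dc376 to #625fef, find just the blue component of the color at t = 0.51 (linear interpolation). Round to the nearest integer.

180

B₁ = 118 (from #1dc376), B₂ = 239 (from #625fef).
B = 118 + 0.51 × (239 − 118) = 179.71 → 180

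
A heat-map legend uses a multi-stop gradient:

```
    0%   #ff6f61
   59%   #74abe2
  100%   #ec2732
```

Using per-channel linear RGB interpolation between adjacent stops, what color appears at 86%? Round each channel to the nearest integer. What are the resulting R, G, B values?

86% lies between the 59% and 100% stops, so the local fraction is t = (86 − 59)/(100 − 59) = 27/41 ≈ 0.6585.
#74abe2 → (116, 171, 226); #ec2732 → (236, 39, 50).
R = 116 + 0.6585 × (236 − 116) = 195.02 → 195
G = 171 + 0.6585 × (39 − 171) = 84.078 → 84
B = 226 + 0.6585 × (50 − 226) = 110.104 → 110

(195, 84, 110)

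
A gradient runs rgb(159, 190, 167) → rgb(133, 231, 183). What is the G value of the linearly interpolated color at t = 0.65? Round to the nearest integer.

G = 190 + 0.65 × (231 − 190) = 216.65 → 217

217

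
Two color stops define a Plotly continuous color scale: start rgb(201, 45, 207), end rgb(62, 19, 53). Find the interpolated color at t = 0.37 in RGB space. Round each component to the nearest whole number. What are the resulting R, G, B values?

R = 201 + 0.37 × (62 − 201) = 201 + 0.37 × -139 = 149.57 → 150
G = 45 + 0.37 × (19 − 45) = 45 + 0.37 × -26 = 35.38 → 35
B = 207 + 0.37 × (53 − 207) = 207 + 0.37 × -154 = 150.02 → 150

(150, 35, 150)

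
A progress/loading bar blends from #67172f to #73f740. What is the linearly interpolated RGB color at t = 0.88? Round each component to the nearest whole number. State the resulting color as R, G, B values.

(114, 220, 62)

#67172f → (103, 23, 47); #73f740 → (115, 247, 64).
R = 103 + 0.88 × (115 − 103) = 103 + 0.88 × 12 = 113.56 → 114
G = 23 + 0.88 × (247 − 23) = 23 + 0.88 × 224 = 220.12 → 220
B = 47 + 0.88 × (64 − 47) = 47 + 0.88 × 17 = 61.96 → 62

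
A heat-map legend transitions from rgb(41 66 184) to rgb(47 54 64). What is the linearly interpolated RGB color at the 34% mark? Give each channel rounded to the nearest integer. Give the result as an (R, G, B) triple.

(43, 62, 143)

34% corresponds to t = 0.34.
R = 41 + 0.34 × (47 − 41) = 41 + 0.34 × 6 = 43.04 → 43
G = 66 + 0.34 × (54 − 66) = 66 + 0.34 × -12 = 61.92 → 62
B = 184 + 0.34 × (64 − 184) = 184 + 0.34 × -120 = 143.2 → 143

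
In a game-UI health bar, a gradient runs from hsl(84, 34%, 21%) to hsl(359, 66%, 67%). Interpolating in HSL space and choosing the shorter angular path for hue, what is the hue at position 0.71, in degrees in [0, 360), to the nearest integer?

24

Hue: 359 − 84 = 275°, but |275| > 180 so the shorter arc goes the other way: Δh = 275 − 360 = -85°.
H = 84 + 0.71 × (-85) = 23.65 → 24°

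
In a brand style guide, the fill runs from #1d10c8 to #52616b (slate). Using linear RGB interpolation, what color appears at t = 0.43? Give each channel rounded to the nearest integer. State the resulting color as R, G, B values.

(52, 51, 160)

#1d10c8 → (29, 16, 200); #52616b → (82, 97, 107).
R = 29 + 0.43 × (82 − 29) = 29 + 0.43 × 53 = 51.79 → 52
G = 16 + 0.43 × (97 − 16) = 16 + 0.43 × 81 = 50.83 → 51
B = 200 + 0.43 × (107 − 200) = 200 + 0.43 × -93 = 160.01 → 160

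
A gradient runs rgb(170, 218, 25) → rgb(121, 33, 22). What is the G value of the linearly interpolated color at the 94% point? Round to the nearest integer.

G = 218 + 0.94 × (33 − 218) = 44.1 → 44

44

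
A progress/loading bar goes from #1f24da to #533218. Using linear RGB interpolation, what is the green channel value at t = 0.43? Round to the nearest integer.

G₁ = 36 (from #1f24da), G₂ = 50 (from #533218).
G = 36 + 0.43 × (50 − 36) = 42.02 → 42

42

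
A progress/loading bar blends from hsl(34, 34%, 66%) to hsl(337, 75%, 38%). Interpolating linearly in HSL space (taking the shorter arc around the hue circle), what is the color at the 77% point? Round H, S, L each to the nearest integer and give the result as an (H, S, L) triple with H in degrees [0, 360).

Hue: 337 − 34 = 303°, but |303| > 180 so the shorter arc goes the other way: Δh = 303 − 360 = -57°.
H = 34 + 0.77 × (-57) = -9.89 → -10 → -10 mod 360 = 350°
S = 34 + 0.77 × (75 − 34) = 65.57 → 66%
L = 66 + 0.77 × (38 − 66) = 44.44 → 44%

(350, 66, 44)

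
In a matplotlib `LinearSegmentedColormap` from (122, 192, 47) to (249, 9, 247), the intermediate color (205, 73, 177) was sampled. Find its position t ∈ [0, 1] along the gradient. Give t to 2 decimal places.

0.65

Invert the lerp on the B channel (largest span, 200): t = (177 − 47) / (247 − 47) = 130/200 = 0.65.
Check on R: (205 − 122)/(249 − 122) = 0.6535 ✓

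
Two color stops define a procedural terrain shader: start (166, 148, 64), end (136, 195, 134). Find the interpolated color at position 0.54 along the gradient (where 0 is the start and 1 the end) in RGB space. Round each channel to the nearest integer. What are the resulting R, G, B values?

(150, 173, 102)

R = 166 + 0.54 × (136 − 166) = 166 + 0.54 × -30 = 149.8 → 150
G = 148 + 0.54 × (195 − 148) = 148 + 0.54 × 47 = 173.38 → 173
B = 64 + 0.54 × (134 − 64) = 64 + 0.54 × 70 = 101.8 → 102
So the blended color is (150, 173, 102), about #96ad66.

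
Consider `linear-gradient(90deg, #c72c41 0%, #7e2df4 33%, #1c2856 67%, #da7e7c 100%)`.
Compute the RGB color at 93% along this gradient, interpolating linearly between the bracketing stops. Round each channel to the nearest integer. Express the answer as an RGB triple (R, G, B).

(178, 108, 116)

93% lies between the 67% and 100% stops, so the local fraction is t = (93 − 67)/(100 − 67) = 26/33 ≈ 0.7879.
#1c2856 → (28, 40, 86); #da7e7c → (218, 126, 124).
R = 28 + 0.7879 × (218 − 28) = 177.701 → 178
G = 40 + 0.7879 × (126 − 40) = 107.759 → 108
B = 86 + 0.7879 × (124 − 86) = 115.94 → 116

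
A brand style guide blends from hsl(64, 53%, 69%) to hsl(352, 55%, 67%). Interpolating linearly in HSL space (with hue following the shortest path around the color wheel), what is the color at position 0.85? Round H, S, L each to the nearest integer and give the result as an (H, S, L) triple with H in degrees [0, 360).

Hue: 352 − 64 = 288°, but |288| > 180 so the shorter arc goes the other way: Δh = 288 − 360 = -72°.
H = 64 + 0.85 × (-72) = 2.8 → 3°
S = 53 + 0.85 × (55 − 53) = 54.7 → 55%
L = 69 + 0.85 × (67 − 69) = 67.3 → 67%

(3, 55, 67)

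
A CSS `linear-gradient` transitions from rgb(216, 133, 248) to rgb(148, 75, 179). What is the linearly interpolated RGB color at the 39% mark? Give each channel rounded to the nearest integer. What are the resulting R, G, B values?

39% corresponds to t = 0.39.
R = 216 + 0.39 × (148 − 216) = 216 + 0.39 × -68 = 189.48 → 189
G = 133 + 0.39 × (75 − 133) = 133 + 0.39 × -58 = 110.38 → 110
B = 248 + 0.39 × (179 − 248) = 248 + 0.39 × -69 = 221.09 → 221
So the blended color is (189, 110, 221), about #bd6edd.

(189, 110, 221)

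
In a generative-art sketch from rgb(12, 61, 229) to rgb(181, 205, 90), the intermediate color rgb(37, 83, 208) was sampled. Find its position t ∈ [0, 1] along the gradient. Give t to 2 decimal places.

Invert the lerp on the R channel (largest span, 169): t = (37 − 12) / (181 − 12) = 25/169 = 0.14793.
Check on G: (83 − 61)/(205 − 61) = 0.1528 ✓

0.15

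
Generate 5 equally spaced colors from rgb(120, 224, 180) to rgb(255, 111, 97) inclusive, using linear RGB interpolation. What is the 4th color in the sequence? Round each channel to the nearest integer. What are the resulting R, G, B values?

With 5 swatches and endpoints inclusive, swatch 4 sits at t = (4 − 1)/(5 − 1) = 3/4 ≈ 0.75.
R = 120 + 0.75 × (255 − 120) = 221.25 → 221
G = 224 + 0.75 × (111 − 224) = 139.25 → 139
B = 180 + 0.75 × (97 − 180) = 117.75 → 118

(221, 139, 118)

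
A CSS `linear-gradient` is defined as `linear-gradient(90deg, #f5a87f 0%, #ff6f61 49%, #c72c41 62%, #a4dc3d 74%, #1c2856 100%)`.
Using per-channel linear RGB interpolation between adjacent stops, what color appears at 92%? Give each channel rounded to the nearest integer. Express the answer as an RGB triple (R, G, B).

92% lies between the 74% and 100% stops, so the local fraction is t = (92 − 74)/(100 − 74) = 18/26 ≈ 0.6923.
#a4dc3d → (164, 220, 61); #1c2856 → (28, 40, 86).
R = 164 + 0.6923 × (28 − 164) = 69.847 → 70
G = 220 + 0.6923 × (40 − 220) = 95.386 → 95
B = 61 + 0.6923 × (86 − 61) = 78.308 → 78

(70, 95, 78)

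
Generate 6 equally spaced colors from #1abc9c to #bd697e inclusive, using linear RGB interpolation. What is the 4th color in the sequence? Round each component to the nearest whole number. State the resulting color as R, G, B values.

(124, 138, 138)

With 6 swatches and endpoints inclusive, swatch 4 sits at t = (4 − 1)/(6 − 1) = 3/5 ≈ 0.6.
#1abc9c → (26, 188, 156); #bd697e → (189, 105, 126).
R = 26 + 0.6 × (189 − 26) = 123.8 → 124
G = 188 + 0.6 × (105 − 188) = 138.2 → 138
B = 156 + 0.6 × (126 − 156) = 138 → 138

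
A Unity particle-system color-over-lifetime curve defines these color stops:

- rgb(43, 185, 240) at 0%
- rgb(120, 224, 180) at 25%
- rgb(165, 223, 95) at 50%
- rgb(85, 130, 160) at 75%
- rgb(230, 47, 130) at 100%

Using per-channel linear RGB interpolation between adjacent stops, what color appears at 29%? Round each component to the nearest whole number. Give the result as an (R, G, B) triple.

(127, 224, 166)

29% lies between the 25% and 50% stops, so the local fraction is t = (29 − 25)/(50 − 25) = 4/25 ≈ 0.16.
R = 120 + 0.16 × (165 − 120) = 127.2 → 127
G = 224 + 0.16 × (223 − 224) = 223.84 → 224
B = 180 + 0.16 × (95 − 180) = 166.4 → 166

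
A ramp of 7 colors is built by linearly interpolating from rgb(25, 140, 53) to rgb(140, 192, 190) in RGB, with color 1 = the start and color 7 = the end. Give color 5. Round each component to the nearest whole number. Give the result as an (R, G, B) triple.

With 7 swatches and endpoints inclusive, swatch 5 sits at t = (5 − 1)/(7 − 1) = 4/6 ≈ 0.6667.
R = 25 + 0.6667 × (140 − 25) = 101.67 → 102
G = 140 + 0.6667 × (192 − 140) = 174.668 → 175
B = 53 + 0.6667 × (190 − 53) = 144.338 → 144

(102, 175, 144)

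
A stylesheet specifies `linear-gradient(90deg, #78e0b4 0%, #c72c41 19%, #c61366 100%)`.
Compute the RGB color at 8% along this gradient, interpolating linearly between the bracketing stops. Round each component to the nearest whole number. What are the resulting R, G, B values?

(153, 148, 132)

8% lies between the 0% and 19% stops, so the local fraction is t = (8 − 0)/(19 − 0) = 8/19 ≈ 0.4211.
#78e0b4 → (120, 224, 180); #c72c41 → (199, 44, 65).
R = 120 + 0.4211 × (199 − 120) = 153.267 → 153
G = 224 + 0.4211 × (44 − 224) = 148.202 → 148
B = 180 + 0.4211 × (65 − 180) = 131.573 → 132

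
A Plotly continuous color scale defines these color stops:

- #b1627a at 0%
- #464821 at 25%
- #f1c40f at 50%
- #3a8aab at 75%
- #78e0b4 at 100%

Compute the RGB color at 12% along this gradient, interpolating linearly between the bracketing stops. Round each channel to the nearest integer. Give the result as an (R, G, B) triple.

(126, 86, 79)

12% lies between the 0% and 25% stops, so the local fraction is t = (12 − 0)/(25 − 0) = 12/25 ≈ 0.48.
#b1627a → (177, 98, 122); #464821 → (70, 72, 33).
R = 177 + 0.48 × (70 − 177) = 125.64 → 126
G = 98 + 0.48 × (72 − 98) = 85.52 → 86
B = 122 + 0.48 × (33 − 122) = 79.28 → 79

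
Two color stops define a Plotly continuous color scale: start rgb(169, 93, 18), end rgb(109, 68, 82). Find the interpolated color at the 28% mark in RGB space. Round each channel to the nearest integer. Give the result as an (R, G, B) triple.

28% corresponds to t = 0.28.
R = 169 + 0.28 × (109 − 169) = 169 + 0.28 × -60 = 152.2 → 152
G = 93 + 0.28 × (68 − 93) = 93 + 0.28 × -25 = 86 → 86
B = 18 + 0.28 × (82 − 18) = 18 + 0.28 × 64 = 35.92 → 36

(152, 86, 36)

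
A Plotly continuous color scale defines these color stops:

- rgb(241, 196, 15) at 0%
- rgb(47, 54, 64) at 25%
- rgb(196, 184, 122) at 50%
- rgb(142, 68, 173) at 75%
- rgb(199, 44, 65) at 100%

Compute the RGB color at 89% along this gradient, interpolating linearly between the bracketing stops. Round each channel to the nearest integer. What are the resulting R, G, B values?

89% lies between the 75% and 100% stops, so the local fraction is t = (89 − 75)/(100 − 75) = 14/25 ≈ 0.56.
R = 142 + 0.56 × (199 − 142) = 173.92 → 174
G = 68 + 0.56 × (44 − 68) = 54.56 → 55
B = 173 + 0.56 × (65 − 173) = 112.52 → 113

(174, 55, 113)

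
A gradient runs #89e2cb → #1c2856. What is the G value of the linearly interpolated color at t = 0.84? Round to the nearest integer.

70

G₁ = 226 (from #89e2cb), G₂ = 40 (from #1c2856).
G = 226 + 0.84 × (40 − 226) = 69.76 → 70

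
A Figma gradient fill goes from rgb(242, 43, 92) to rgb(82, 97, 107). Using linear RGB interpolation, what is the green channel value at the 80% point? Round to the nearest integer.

86

G = 43 + 0.8 × (97 − 43) = 86.2 → 86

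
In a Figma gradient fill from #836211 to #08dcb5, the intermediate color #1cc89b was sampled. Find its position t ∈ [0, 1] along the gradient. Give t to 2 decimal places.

Invert the lerp on the B channel (largest span, 164): t = (155 − 17) / (181 − 17) = 138/164 = 0.84146.
Check on R: (28 − 131)/(8 − 131) = 0.8374 ✓

0.84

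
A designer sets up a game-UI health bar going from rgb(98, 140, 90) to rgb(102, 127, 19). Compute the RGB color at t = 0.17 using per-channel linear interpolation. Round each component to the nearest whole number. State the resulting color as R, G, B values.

(99, 138, 78)

R = 98 + 0.17 × (102 − 98) = 98 + 0.17 × 4 = 98.68 → 99
G = 140 + 0.17 × (127 − 140) = 140 + 0.17 × -13 = 137.79 → 138
B = 90 + 0.17 × (19 − 90) = 90 + 0.17 × -71 = 77.93 → 78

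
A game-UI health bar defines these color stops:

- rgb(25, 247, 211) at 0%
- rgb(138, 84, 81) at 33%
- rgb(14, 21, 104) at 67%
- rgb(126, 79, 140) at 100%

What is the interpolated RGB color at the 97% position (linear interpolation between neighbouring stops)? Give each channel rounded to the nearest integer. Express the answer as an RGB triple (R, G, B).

(116, 74, 137)

97% lies between the 67% and 100% stops, so the local fraction is t = (97 − 67)/(100 − 67) = 30/33 ≈ 0.9091.
R = 14 + 0.9091 × (126 − 14) = 115.819 → 116
G = 21 + 0.9091 × (79 − 21) = 73.728 → 74
B = 104 + 0.9091 × (140 − 104) = 136.728 → 137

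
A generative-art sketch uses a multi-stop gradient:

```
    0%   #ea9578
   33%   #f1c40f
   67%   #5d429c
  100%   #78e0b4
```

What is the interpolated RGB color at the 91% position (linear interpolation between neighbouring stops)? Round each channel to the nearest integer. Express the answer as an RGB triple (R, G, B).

91% lies between the 67% and 100% stops, so the local fraction is t = (91 − 67)/(100 − 67) = 24/33 ≈ 0.7273.
#5d429c → (93, 66, 156); #78e0b4 → (120, 224, 180).
R = 93 + 0.7273 × (120 − 93) = 112.637 → 113
G = 66 + 0.7273 × (224 − 66) = 180.913 → 181
B = 156 + 0.7273 × (180 − 156) = 173.455 → 173

(113, 181, 173)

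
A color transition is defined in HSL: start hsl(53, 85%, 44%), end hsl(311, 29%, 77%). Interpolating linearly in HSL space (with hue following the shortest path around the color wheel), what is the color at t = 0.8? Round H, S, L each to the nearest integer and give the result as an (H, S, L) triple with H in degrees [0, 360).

(331, 40, 70)

Hue: 311 − 53 = 258°, but |258| > 180 so the shorter arc goes the other way: Δh = 258 − 360 = -102°.
H = 53 + 0.8 × (-102) = -28.6 → -29 → -29 mod 360 = 331°
S = 85 + 0.8 × (29 − 85) = 40.2 → 40%
L = 44 + 0.8 × (77 − 44) = 70.4 → 70%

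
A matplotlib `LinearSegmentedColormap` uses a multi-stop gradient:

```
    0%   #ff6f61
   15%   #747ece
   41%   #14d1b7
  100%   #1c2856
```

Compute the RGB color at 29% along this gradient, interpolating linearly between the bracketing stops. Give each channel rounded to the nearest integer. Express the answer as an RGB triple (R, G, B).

29% lies between the 15% and 41% stops, so the local fraction is t = (29 − 15)/(41 − 15) = 14/26 ≈ 0.5385.
#747ece → (116, 126, 206); #14d1b7 → (20, 209, 183).
R = 116 + 0.5385 × (20 − 116) = 64.304 → 64
G = 126 + 0.5385 × (209 − 126) = 170.695 → 171
B = 206 + 0.5385 × (183 − 206) = 193.614 → 194

(64, 171, 194)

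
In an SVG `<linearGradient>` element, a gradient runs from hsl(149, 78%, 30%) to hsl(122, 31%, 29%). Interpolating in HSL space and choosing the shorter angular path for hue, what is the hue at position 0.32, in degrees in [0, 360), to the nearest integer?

140

Hue arc: Δh = 122 − 149 = -27° (|Δh| ≤ 180, already the shorter path).
H = 149 + 0.32 × (-27) = 140.36 → 140°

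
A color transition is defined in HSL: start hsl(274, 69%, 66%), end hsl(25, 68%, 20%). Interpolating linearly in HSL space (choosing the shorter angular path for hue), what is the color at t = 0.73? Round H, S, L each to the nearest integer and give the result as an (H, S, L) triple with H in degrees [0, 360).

(355, 68, 32)

Hue: 25 − 274 = -249°, but |-249| > 180 so the shorter arc goes the other way: Δh = -249 + 360 = 111°.
H = 274 + 0.73 × (111) = 355.03 → 355°
S = 69 + 0.73 × (68 − 69) = 68.27 → 68%
L = 66 + 0.73 × (20 − 66) = 32.42 → 32%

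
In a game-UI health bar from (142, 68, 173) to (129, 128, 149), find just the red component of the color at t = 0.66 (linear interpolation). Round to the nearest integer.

R = 142 + 0.66 × (129 − 142) = 133.42 → 133

133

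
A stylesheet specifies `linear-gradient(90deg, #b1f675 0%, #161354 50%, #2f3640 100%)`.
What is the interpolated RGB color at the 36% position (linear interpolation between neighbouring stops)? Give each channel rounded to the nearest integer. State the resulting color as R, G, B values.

(65, 83, 93)

36% lies between the 0% and 50% stops, so the local fraction is t = (36 − 0)/(50 − 0) = 36/50 ≈ 0.72.
#b1f675 → (177, 246, 117); #161354 → (22, 19, 84).
R = 177 + 0.72 × (22 − 177) = 65.4 → 65
G = 246 + 0.72 × (19 − 246) = 82.56 → 83
B = 117 + 0.72 × (84 − 117) = 93.24 → 93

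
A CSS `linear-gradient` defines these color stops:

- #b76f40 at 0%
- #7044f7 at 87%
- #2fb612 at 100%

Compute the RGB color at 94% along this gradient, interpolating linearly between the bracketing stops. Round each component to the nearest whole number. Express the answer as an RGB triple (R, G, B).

(77, 129, 124)

94% lies between the 87% and 100% stops, so the local fraction is t = (94 − 87)/(100 − 87) = 7/13 ≈ 0.5385.
#7044f7 → (112, 68, 247); #2fb612 → (47, 182, 18).
R = 112 + 0.5385 × (47 − 112) = 76.998 → 77
G = 68 + 0.5385 × (182 − 68) = 129.389 → 129
B = 247 + 0.5385 × (18 − 247) = 123.684 → 124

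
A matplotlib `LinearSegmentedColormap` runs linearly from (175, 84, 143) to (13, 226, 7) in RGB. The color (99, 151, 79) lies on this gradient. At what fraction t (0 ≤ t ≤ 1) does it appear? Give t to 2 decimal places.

Invert the lerp on the R channel (largest span, 162): t = (99 − 175) / (13 − 175) = -76/-162 = 0.46914.
Check on G: (151 − 84)/(226 − 84) = 0.4718 ✓

0.47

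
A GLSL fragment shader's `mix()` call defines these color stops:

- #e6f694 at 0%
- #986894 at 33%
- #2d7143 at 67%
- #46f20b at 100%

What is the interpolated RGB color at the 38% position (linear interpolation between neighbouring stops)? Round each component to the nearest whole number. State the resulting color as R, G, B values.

38% lies between the 33% and 67% stops, so the local fraction is t = (38 − 33)/(67 − 33) = 5/34 ≈ 0.1471.
#986894 → (152, 104, 148); #2d7143 → (45, 113, 67).
R = 152 + 0.1471 × (45 − 152) = 136.26 → 136
G = 104 + 0.1471 × (113 − 104) = 105.324 → 105
B = 148 + 0.1471 × (67 − 148) = 136.085 → 136

(136, 105, 136)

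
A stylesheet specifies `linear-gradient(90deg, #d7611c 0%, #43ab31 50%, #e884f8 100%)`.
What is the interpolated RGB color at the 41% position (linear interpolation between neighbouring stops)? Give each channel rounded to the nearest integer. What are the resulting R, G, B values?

(94, 158, 45)

41% lies between the 0% and 50% stops, so the local fraction is t = (41 − 0)/(50 − 0) = 41/50 ≈ 0.82.
#d7611c → (215, 97, 28); #43ab31 → (67, 171, 49).
R = 215 + 0.82 × (67 − 215) = 93.64 → 94
G = 97 + 0.82 × (171 − 97) = 157.68 → 158
B = 28 + 0.82 × (49 − 28) = 45.22 → 45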